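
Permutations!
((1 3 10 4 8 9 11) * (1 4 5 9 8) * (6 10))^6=(1 11 5 6)(3 4 9 10)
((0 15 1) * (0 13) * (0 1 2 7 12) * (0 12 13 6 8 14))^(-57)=(0 6 7)(1 2 14)(8 13 15)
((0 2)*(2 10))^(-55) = (0 2 10)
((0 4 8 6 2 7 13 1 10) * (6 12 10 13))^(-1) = (0 10 12 8 4)(1 13)(2 6 7)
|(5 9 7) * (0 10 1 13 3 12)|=|(0 10 1 13 3 12)(5 9 7)|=6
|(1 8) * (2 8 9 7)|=|(1 9 7 2 8)|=5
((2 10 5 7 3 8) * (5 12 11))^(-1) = ((2 10 12 11 5 7 3 8))^(-1) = (2 8 3 7 5 11 12 10)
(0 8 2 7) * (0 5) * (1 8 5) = (0 5)(1 8 2 7) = [5, 8, 7, 3, 4, 0, 6, 1, 2]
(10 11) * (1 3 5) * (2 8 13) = [0, 3, 8, 5, 4, 1, 6, 7, 13, 9, 11, 10, 12, 2] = (1 3 5)(2 8 13)(10 11)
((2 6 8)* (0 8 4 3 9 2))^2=(2 4 9 6 3)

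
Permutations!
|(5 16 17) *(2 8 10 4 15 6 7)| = |(2 8 10 4 15 6 7)(5 16 17)| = 21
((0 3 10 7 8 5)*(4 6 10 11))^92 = ((0 3 11 4 6 10 7 8 5))^92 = (0 11 6 7 5 3 4 10 8)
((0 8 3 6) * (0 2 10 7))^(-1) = ((0 8 3 6 2 10 7))^(-1) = (0 7 10 2 6 3 8)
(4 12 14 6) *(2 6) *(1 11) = [0, 11, 6, 3, 12, 5, 4, 7, 8, 9, 10, 1, 14, 13, 2] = (1 11)(2 6 4 12 14)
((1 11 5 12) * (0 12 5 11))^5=(0 1 12)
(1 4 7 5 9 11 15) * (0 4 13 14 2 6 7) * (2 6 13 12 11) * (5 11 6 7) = (0 4)(1 12 6 5 9 2 13 14 7 11 15) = [4, 12, 13, 3, 0, 9, 5, 11, 8, 2, 10, 15, 6, 14, 7, 1]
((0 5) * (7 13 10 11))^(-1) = (0 5)(7 11 10 13)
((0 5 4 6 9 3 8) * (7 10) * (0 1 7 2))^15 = (0 9 7 5 3 10 4 8 2 6 1) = ((0 5 4 6 9 3 8 1 7 10 2))^15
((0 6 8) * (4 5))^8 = (0 8 6)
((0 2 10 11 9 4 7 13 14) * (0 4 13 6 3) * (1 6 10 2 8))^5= ((0 8 1 6 3)(4 7 10 11 9 13 14))^5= (4 13 11 7 14 9 10)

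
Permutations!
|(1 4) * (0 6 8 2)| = |(0 6 8 2)(1 4)| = 4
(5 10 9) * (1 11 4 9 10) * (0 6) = (0 6)(1 11 4 9 5) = [6, 11, 2, 3, 9, 1, 0, 7, 8, 5, 10, 4]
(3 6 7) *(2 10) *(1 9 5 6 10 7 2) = [0, 9, 7, 10, 4, 6, 2, 3, 8, 5, 1] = (1 9 5 6 2 7 3 10)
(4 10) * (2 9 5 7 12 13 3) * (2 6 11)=[0, 1, 9, 6, 10, 7, 11, 12, 8, 5, 4, 2, 13, 3]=(2 9 5 7 12 13 3 6 11)(4 10)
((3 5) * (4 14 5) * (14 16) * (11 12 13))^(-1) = (3 5 14 16 4)(11 13 12)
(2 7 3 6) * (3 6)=(2 7 6)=[0, 1, 7, 3, 4, 5, 2, 6]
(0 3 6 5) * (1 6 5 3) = (0 1 6 3 5) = [1, 6, 2, 5, 4, 0, 3]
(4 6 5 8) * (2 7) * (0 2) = (0 2 7)(4 6 5 8) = [2, 1, 7, 3, 6, 8, 5, 0, 4]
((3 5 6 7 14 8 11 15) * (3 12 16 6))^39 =(3 5)(6 16 12 15 11 8 14 7)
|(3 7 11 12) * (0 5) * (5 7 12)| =4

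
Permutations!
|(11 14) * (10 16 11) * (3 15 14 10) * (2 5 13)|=3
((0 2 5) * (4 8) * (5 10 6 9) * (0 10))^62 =(5 6)(9 10)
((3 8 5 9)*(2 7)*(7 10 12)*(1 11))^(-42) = ((1 11)(2 10 12 7)(3 8 5 9))^(-42) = (2 12)(3 5)(7 10)(8 9)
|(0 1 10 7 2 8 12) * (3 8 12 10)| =8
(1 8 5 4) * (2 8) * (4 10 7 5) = (1 2 8 4)(5 10 7) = [0, 2, 8, 3, 1, 10, 6, 5, 4, 9, 7]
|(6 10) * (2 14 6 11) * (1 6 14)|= 5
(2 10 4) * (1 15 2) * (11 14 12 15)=(1 11 14 12 15 2 10 4)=[0, 11, 10, 3, 1, 5, 6, 7, 8, 9, 4, 14, 15, 13, 12, 2]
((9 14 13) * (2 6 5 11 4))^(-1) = (2 4 11 5 6)(9 13 14)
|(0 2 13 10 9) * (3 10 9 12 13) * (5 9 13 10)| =10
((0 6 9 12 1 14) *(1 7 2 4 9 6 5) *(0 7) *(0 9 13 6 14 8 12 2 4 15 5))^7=(15)(4 6 7 13 14)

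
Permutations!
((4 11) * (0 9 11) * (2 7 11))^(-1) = (0 4 11 7 2 9) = ((0 9 2 7 11 4))^(-1)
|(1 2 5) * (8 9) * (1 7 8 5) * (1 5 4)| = |(1 2 5 7 8 9 4)| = 7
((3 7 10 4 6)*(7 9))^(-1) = ((3 9 7 10 4 6))^(-1) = (3 6 4 10 7 9)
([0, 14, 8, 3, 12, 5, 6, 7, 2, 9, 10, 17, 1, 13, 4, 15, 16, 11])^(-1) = (1 12 4 14)(2 8)(11 17)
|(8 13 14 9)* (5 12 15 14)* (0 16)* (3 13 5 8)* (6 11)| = 8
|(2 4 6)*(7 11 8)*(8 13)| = |(2 4 6)(7 11 13 8)| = 12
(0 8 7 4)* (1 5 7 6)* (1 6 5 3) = (0 8 5 7 4)(1 3) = [8, 3, 2, 1, 0, 7, 6, 4, 5]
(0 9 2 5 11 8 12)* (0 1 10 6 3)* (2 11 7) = (0 9 11 8 12 1 10 6 3)(2 5 7) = [9, 10, 5, 0, 4, 7, 3, 2, 12, 11, 6, 8, 1]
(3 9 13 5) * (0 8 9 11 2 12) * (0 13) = (0 8 9)(2 12 13 5 3 11) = [8, 1, 12, 11, 4, 3, 6, 7, 9, 0, 10, 2, 13, 5]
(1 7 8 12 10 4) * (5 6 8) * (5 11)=(1 7 11 5 6 8 12 10 4)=[0, 7, 2, 3, 1, 6, 8, 11, 12, 9, 4, 5, 10]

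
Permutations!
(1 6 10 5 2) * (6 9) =[0, 9, 1, 3, 4, 2, 10, 7, 8, 6, 5] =(1 9 6 10 5 2)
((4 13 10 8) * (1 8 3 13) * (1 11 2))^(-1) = (1 2 11 4 8)(3 10 13)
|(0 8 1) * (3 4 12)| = 3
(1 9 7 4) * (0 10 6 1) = (0 10 6 1 9 7 4) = [10, 9, 2, 3, 0, 5, 1, 4, 8, 7, 6]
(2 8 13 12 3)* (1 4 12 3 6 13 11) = (1 4 12 6 13 3 2 8 11) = [0, 4, 8, 2, 12, 5, 13, 7, 11, 9, 10, 1, 6, 3]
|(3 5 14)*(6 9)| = |(3 5 14)(6 9)| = 6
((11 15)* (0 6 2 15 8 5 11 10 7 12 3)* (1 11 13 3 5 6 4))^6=((0 4 1 11 8 6 2 15 10 7 12 5 13 3))^6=(0 2 13 8 12 1 10)(3 6 5 11 7 4 15)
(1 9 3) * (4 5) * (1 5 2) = [0, 9, 1, 5, 2, 4, 6, 7, 8, 3] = (1 9 3 5 4 2)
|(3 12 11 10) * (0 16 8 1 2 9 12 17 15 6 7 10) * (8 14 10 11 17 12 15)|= 15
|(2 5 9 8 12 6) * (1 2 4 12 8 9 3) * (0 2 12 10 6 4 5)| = 14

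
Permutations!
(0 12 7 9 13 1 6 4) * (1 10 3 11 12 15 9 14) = (0 15 9 13 10 3 11 12 7 14 1 6 4) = [15, 6, 2, 11, 0, 5, 4, 14, 8, 13, 3, 12, 7, 10, 1, 9]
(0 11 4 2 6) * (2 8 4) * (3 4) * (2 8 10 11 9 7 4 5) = (0 9 7 4 10 11 8 3 5 2 6) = [9, 1, 6, 5, 10, 2, 0, 4, 3, 7, 11, 8]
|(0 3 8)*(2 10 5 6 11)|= |(0 3 8)(2 10 5 6 11)|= 15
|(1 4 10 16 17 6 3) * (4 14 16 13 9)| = 12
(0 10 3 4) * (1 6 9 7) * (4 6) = (0 10 3 6 9 7 1 4) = [10, 4, 2, 6, 0, 5, 9, 1, 8, 7, 3]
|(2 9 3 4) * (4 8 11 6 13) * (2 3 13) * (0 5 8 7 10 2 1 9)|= |(0 5 8 11 6 1 9 13 4 3 7 10 2)|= 13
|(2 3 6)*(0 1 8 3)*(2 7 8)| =|(0 1 2)(3 6 7 8)| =12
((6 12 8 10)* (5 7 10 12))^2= (12)(5 10)(6 7)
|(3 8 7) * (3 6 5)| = 5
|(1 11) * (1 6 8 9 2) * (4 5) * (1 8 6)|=6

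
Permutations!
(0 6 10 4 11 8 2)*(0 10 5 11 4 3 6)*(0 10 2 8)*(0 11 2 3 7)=[10, 1, 3, 6, 4, 2, 5, 0, 8, 9, 7, 11]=(11)(0 10 7)(2 3 6 5)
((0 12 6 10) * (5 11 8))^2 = ((0 12 6 10)(5 11 8))^2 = (0 6)(5 8 11)(10 12)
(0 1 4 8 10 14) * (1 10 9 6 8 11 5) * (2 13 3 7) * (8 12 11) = (0 10 14)(1 4 8 9 6 12 11 5)(2 13 3 7) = [10, 4, 13, 7, 8, 1, 12, 2, 9, 6, 14, 5, 11, 3, 0]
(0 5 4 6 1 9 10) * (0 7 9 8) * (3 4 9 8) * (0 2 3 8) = (0 5 9 10 7)(1 8 2 3 4 6) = [5, 8, 3, 4, 6, 9, 1, 0, 2, 10, 7]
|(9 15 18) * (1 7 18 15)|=|(1 7 18 9)|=4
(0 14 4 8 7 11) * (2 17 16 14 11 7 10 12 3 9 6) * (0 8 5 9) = [11, 1, 17, 0, 5, 9, 2, 7, 10, 6, 12, 8, 3, 13, 4, 15, 14, 16] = (0 11 8 10 12 3)(2 17 16 14 4 5 9 6)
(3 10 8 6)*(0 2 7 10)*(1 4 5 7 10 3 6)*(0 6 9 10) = (0 2)(1 4 5 7 3 6 9 10 8) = [2, 4, 0, 6, 5, 7, 9, 3, 1, 10, 8]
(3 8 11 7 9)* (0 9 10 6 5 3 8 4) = (0 9 8 11 7 10 6 5 3 4) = [9, 1, 2, 4, 0, 3, 5, 10, 11, 8, 6, 7]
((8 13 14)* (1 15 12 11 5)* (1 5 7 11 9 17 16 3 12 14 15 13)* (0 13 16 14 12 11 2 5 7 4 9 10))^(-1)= ((0 13 15 12 10)(1 16 3 11 4 9 17 14 8)(2 5 7))^(-1)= (0 10 12 15 13)(1 8 14 17 9 4 11 3 16)(2 7 5)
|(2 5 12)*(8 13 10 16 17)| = |(2 5 12)(8 13 10 16 17)| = 15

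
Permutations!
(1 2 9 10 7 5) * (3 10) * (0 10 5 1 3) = (0 10 7 1 2 9)(3 5) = [10, 2, 9, 5, 4, 3, 6, 1, 8, 0, 7]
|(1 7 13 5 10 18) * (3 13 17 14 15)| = 10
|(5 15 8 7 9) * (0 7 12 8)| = 10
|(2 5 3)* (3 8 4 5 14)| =3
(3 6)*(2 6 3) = (2 6) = [0, 1, 6, 3, 4, 5, 2]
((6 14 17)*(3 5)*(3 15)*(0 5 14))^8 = ((0 5 15 3 14 17 6))^8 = (0 5 15 3 14 17 6)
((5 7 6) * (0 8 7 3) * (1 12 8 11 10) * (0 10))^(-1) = ((0 11)(1 12 8 7 6 5 3 10))^(-1) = (0 11)(1 10 3 5 6 7 8 12)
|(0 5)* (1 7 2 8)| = 4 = |(0 5)(1 7 2 8)|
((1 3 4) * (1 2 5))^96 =(1 3 4 2 5)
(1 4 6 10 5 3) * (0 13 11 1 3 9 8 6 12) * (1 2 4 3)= (0 13 11 2 4 12)(1 3)(5 9 8 6 10)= [13, 3, 4, 1, 12, 9, 10, 7, 6, 8, 5, 2, 0, 11]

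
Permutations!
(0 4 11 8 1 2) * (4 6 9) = [6, 2, 0, 3, 11, 5, 9, 7, 1, 4, 10, 8] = (0 6 9 4 11 8 1 2)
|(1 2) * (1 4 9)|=4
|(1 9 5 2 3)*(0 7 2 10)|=8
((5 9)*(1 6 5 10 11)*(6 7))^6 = ((1 7 6 5 9 10 11))^6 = (1 11 10 9 5 6 7)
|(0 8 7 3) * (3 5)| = 5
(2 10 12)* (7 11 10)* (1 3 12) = (1 3 12 2 7 11 10) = [0, 3, 7, 12, 4, 5, 6, 11, 8, 9, 1, 10, 2]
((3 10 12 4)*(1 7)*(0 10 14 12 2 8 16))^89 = ((0 10 2 8 16)(1 7)(3 14 12 4))^89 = (0 16 8 2 10)(1 7)(3 14 12 4)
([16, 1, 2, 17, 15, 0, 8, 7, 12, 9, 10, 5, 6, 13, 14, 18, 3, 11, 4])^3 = (18)(0 17)(3 5)(11 16)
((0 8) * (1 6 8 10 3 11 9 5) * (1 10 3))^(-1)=((0 3 11 9 5 10 1 6 8))^(-1)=(0 8 6 1 10 5 9 11 3)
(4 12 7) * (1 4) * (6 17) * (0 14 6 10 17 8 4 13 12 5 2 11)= (0 14 6 8 4 5 2 11)(1 13 12 7)(10 17)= [14, 13, 11, 3, 5, 2, 8, 1, 4, 9, 17, 0, 7, 12, 6, 15, 16, 10]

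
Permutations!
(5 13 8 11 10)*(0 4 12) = (0 4 12)(5 13 8 11 10) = [4, 1, 2, 3, 12, 13, 6, 7, 11, 9, 5, 10, 0, 8]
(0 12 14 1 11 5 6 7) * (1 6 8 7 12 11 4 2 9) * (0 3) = (0 11 5 8 7 3)(1 4 2 9)(6 12 14) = [11, 4, 9, 0, 2, 8, 12, 3, 7, 1, 10, 5, 14, 13, 6]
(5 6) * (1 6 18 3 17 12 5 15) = [0, 6, 2, 17, 4, 18, 15, 7, 8, 9, 10, 11, 5, 13, 14, 1, 16, 12, 3] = (1 6 15)(3 17 12 5 18)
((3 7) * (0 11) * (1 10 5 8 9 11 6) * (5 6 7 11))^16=((0 7 3 11)(1 10 6)(5 8 9))^16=(11)(1 10 6)(5 8 9)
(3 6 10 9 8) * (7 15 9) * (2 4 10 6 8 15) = (2 4 10 7)(3 8)(9 15) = [0, 1, 4, 8, 10, 5, 6, 2, 3, 15, 7, 11, 12, 13, 14, 9]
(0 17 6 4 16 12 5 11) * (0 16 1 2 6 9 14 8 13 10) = (0 17 9 14 8 13 10)(1 2 6 4)(5 11 16 12) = [17, 2, 6, 3, 1, 11, 4, 7, 13, 14, 0, 16, 5, 10, 8, 15, 12, 9]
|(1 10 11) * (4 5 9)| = 3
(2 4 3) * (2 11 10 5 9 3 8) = [0, 1, 4, 11, 8, 9, 6, 7, 2, 3, 5, 10] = (2 4 8)(3 11 10 5 9)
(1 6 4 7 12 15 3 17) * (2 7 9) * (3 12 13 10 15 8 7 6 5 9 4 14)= (1 5 9 2 6 14 3 17)(7 13 10 15 12 8)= [0, 5, 6, 17, 4, 9, 14, 13, 7, 2, 15, 11, 8, 10, 3, 12, 16, 1]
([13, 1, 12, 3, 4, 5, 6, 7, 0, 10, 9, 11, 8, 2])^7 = (0 2 8 13 12)(9 10)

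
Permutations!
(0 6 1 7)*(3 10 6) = [3, 7, 2, 10, 4, 5, 1, 0, 8, 9, 6] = (0 3 10 6 1 7)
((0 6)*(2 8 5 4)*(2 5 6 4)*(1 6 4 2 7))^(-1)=(0 6 1 7 5 4 8 2)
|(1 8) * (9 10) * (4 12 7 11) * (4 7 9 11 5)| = |(1 8)(4 12 9 10 11 7 5)| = 14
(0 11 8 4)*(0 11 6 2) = [6, 1, 0, 3, 11, 5, 2, 7, 4, 9, 10, 8] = (0 6 2)(4 11 8)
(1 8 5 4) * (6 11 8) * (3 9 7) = (1 6 11 8 5 4)(3 9 7) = [0, 6, 2, 9, 1, 4, 11, 3, 5, 7, 10, 8]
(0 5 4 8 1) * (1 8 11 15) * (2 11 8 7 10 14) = [5, 0, 11, 3, 8, 4, 6, 10, 7, 9, 14, 15, 12, 13, 2, 1] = (0 5 4 8 7 10 14 2 11 15 1)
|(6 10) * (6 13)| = |(6 10 13)| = 3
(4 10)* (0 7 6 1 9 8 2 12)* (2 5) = (0 7 6 1 9 8 5 2 12)(4 10) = [7, 9, 12, 3, 10, 2, 1, 6, 5, 8, 4, 11, 0]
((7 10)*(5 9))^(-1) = (5 9)(7 10)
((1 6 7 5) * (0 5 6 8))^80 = ((0 5 1 8)(6 7))^80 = (8)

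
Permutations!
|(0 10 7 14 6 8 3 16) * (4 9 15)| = |(0 10 7 14 6 8 3 16)(4 9 15)| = 24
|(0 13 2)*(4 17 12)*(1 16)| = 6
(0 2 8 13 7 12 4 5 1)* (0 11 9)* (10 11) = (0 2 8 13 7 12 4 5 1 10 11 9) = [2, 10, 8, 3, 5, 1, 6, 12, 13, 0, 11, 9, 4, 7]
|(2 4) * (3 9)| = |(2 4)(3 9)| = 2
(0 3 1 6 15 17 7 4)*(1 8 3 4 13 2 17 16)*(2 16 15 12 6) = (0 4)(1 2 17 7 13 16)(3 8)(6 12) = [4, 2, 17, 8, 0, 5, 12, 13, 3, 9, 10, 11, 6, 16, 14, 15, 1, 7]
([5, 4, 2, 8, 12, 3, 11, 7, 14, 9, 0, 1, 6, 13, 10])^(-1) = (0 10 14 8 3 5)(1 11 6 12 4)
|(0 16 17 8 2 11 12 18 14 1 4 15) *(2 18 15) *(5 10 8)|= 14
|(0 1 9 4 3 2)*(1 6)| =7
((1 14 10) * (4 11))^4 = (1 14 10)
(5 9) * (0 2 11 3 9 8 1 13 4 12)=(0 2 11 3 9 5 8 1 13 4 12)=[2, 13, 11, 9, 12, 8, 6, 7, 1, 5, 10, 3, 0, 4]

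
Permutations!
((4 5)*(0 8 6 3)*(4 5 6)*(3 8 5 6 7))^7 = (8)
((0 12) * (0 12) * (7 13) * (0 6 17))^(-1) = (0 17 6)(7 13)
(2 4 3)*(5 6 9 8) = (2 4 3)(5 6 9 8) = [0, 1, 4, 2, 3, 6, 9, 7, 5, 8]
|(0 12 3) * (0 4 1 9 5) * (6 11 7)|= |(0 12 3 4 1 9 5)(6 11 7)|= 21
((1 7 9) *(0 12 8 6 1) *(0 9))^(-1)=(0 7 1 6 8 12)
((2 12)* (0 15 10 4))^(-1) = (0 4 10 15)(2 12)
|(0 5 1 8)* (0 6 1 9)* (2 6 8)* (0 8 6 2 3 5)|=6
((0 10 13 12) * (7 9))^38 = ((0 10 13 12)(7 9))^38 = (0 13)(10 12)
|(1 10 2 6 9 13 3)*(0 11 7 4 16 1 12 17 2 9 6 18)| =|(0 11 7 4 16 1 10 9 13 3 12 17 2 18)| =14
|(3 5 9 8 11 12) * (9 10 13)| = 8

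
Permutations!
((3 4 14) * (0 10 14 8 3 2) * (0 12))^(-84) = (0 10 14 2 12)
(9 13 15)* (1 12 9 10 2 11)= (1 12 9 13 15 10 2 11)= [0, 12, 11, 3, 4, 5, 6, 7, 8, 13, 2, 1, 9, 15, 14, 10]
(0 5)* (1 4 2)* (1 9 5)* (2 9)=(0 1 4 9 5)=[1, 4, 2, 3, 9, 0, 6, 7, 8, 5]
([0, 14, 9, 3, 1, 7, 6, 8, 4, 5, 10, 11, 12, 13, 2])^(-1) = (1 4 8 7 5 9 2 14)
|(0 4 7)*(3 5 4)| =5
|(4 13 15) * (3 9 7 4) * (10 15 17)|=8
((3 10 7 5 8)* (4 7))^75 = (3 7)(4 8)(5 10)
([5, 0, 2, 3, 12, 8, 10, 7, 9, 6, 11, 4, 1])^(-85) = (0 10)(1 6)(4 8)(5 11)(9 12)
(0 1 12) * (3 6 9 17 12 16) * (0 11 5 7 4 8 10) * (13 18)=(0 1 16 3 6 9 17 12 11 5 7 4 8 10)(13 18)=[1, 16, 2, 6, 8, 7, 9, 4, 10, 17, 0, 5, 11, 18, 14, 15, 3, 12, 13]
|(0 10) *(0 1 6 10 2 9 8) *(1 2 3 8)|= 15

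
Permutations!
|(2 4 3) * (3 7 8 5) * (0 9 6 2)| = |(0 9 6 2 4 7 8 5 3)| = 9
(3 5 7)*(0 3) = (0 3 5 7) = [3, 1, 2, 5, 4, 7, 6, 0]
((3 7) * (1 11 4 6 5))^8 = ((1 11 4 6 5)(3 7))^8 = (1 6 11 5 4)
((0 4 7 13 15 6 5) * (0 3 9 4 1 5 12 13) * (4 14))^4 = (15)(0 9)(1 14)(3 7)(4 5)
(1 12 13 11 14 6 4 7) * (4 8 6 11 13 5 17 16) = [0, 12, 2, 3, 7, 17, 8, 1, 6, 9, 10, 14, 5, 13, 11, 15, 4, 16] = (1 12 5 17 16 4 7)(6 8)(11 14)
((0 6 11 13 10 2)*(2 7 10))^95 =((0 6 11 13 2)(7 10))^95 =(13)(7 10)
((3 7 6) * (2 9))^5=(2 9)(3 6 7)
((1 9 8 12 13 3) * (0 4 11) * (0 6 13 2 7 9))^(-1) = ((0 4 11 6 13 3 1)(2 7 9 8 12))^(-1) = (0 1 3 13 6 11 4)(2 12 8 9 7)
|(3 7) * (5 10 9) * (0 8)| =|(0 8)(3 7)(5 10 9)| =6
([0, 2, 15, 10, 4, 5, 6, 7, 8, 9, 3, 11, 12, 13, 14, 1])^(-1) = [0, 15, 1, 10, 4, 5, 6, 7, 8, 9, 3, 11, 12, 13, 14, 2]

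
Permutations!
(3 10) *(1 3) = (1 3 10) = [0, 3, 2, 10, 4, 5, 6, 7, 8, 9, 1]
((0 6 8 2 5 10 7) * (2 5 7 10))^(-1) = ((10)(0 6 8 5 2 7))^(-1) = (10)(0 7 2 5 8 6)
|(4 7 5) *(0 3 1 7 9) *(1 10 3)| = |(0 1 7 5 4 9)(3 10)| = 6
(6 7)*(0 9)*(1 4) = (0 9)(1 4)(6 7) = [9, 4, 2, 3, 1, 5, 7, 6, 8, 0]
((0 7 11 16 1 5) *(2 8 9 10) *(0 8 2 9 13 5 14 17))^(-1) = (0 17 14 1 16 11 7)(5 13 8)(9 10)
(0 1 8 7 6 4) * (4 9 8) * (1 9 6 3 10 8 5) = (0 9 5 1 4)(3 10 8 7) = [9, 4, 2, 10, 0, 1, 6, 3, 7, 5, 8]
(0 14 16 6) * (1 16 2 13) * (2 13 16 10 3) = (0 14 13 1 10 3 2 16 6) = [14, 10, 16, 2, 4, 5, 0, 7, 8, 9, 3, 11, 12, 1, 13, 15, 6]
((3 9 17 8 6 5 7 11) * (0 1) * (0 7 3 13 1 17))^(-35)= ((0 17 8 6 5 3 9)(1 7 11 13))^(-35)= (17)(1 7 11 13)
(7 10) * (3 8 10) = [0, 1, 2, 8, 4, 5, 6, 3, 10, 9, 7] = (3 8 10 7)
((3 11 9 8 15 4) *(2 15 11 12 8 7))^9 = ((2 15 4 3 12 8 11 9 7))^9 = (15)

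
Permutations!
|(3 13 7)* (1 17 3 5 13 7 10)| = |(1 17 3 7 5 13 10)| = 7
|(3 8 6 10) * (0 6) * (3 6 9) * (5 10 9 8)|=|(0 8)(3 5 10 6 9)|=10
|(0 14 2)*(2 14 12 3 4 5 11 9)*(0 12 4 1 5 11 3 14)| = |(0 4 11 9 2 12 14)(1 5 3)| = 21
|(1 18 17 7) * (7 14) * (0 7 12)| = |(0 7 1 18 17 14 12)| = 7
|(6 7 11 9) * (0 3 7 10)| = |(0 3 7 11 9 6 10)| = 7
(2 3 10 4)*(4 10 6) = (10)(2 3 6 4) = [0, 1, 3, 6, 2, 5, 4, 7, 8, 9, 10]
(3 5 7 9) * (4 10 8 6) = (3 5 7 9)(4 10 8 6) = [0, 1, 2, 5, 10, 7, 4, 9, 6, 3, 8]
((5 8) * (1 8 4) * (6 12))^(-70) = (12)(1 5)(4 8)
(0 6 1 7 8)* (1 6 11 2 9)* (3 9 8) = (0 11 2 8)(1 7 3 9) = [11, 7, 8, 9, 4, 5, 6, 3, 0, 1, 10, 2]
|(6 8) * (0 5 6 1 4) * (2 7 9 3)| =|(0 5 6 8 1 4)(2 7 9 3)| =12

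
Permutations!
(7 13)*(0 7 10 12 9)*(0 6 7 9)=[9, 1, 2, 3, 4, 5, 7, 13, 8, 6, 12, 11, 0, 10]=(0 9 6 7 13 10 12)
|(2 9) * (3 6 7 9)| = |(2 3 6 7 9)| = 5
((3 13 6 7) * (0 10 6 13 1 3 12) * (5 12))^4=((13)(0 10 6 7 5 12)(1 3))^4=(13)(0 5 6)(7 10 12)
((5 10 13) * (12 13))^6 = ((5 10 12 13))^6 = (5 12)(10 13)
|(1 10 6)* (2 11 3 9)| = |(1 10 6)(2 11 3 9)| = 12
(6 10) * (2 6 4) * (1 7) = [0, 7, 6, 3, 2, 5, 10, 1, 8, 9, 4] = (1 7)(2 6 10 4)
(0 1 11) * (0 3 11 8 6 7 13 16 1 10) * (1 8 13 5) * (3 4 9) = (0 10)(1 13 16 8 6 7 5)(3 11 4 9) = [10, 13, 2, 11, 9, 1, 7, 5, 6, 3, 0, 4, 12, 16, 14, 15, 8]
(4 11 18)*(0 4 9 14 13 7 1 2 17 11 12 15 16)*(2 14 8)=(0 4 12 15 16)(1 14 13 7)(2 17 11 18 9 8)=[4, 14, 17, 3, 12, 5, 6, 1, 2, 8, 10, 18, 15, 7, 13, 16, 0, 11, 9]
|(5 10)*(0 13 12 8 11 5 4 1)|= 9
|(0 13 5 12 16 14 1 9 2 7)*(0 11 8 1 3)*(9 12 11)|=30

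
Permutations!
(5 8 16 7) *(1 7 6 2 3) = (1 7 5 8 16 6 2 3) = [0, 7, 3, 1, 4, 8, 2, 5, 16, 9, 10, 11, 12, 13, 14, 15, 6]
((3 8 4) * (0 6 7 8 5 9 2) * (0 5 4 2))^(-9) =(0 5 8 6 9 2 7)(3 4)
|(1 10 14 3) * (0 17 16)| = |(0 17 16)(1 10 14 3)| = 12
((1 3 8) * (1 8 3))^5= (8)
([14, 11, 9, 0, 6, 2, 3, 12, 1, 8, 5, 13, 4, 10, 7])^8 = (0 14 7 12 4 6 3)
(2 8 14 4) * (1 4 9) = (1 4 2 8 14 9) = [0, 4, 8, 3, 2, 5, 6, 7, 14, 1, 10, 11, 12, 13, 9]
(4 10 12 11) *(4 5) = [0, 1, 2, 3, 10, 4, 6, 7, 8, 9, 12, 5, 11] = (4 10 12 11 5)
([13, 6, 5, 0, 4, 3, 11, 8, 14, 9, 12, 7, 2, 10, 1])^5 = (0 5 12 13 3 2 10)(1 14 8 7 11 6)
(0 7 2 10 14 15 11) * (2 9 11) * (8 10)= (0 7 9 11)(2 8 10 14 15)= [7, 1, 8, 3, 4, 5, 6, 9, 10, 11, 14, 0, 12, 13, 15, 2]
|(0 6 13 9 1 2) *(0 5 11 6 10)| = |(0 10)(1 2 5 11 6 13 9)| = 14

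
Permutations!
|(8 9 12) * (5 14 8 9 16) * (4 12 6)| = |(4 12 9 6)(5 14 8 16)| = 4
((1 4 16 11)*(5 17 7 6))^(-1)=((1 4 16 11)(5 17 7 6))^(-1)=(1 11 16 4)(5 6 7 17)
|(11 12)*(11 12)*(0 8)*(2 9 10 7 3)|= 10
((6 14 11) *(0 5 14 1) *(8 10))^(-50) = ((0 5 14 11 6 1)(8 10))^(-50) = (0 6 14)(1 11 5)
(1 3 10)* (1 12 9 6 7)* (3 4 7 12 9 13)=(1 4 7)(3 10 9 6 12 13)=[0, 4, 2, 10, 7, 5, 12, 1, 8, 6, 9, 11, 13, 3]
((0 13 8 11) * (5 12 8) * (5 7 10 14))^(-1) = (0 11 8 12 5 14 10 7 13)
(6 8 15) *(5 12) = (5 12)(6 8 15) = [0, 1, 2, 3, 4, 12, 8, 7, 15, 9, 10, 11, 5, 13, 14, 6]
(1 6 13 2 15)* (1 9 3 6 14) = (1 14)(2 15 9 3 6 13) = [0, 14, 15, 6, 4, 5, 13, 7, 8, 3, 10, 11, 12, 2, 1, 9]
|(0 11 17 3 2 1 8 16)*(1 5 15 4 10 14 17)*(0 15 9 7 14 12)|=63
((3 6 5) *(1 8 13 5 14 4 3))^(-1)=((1 8 13 5)(3 6 14 4))^(-1)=(1 5 13 8)(3 4 14 6)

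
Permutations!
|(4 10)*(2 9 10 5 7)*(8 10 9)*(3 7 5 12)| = 7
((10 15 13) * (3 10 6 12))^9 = ((3 10 15 13 6 12))^9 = (3 13)(6 10)(12 15)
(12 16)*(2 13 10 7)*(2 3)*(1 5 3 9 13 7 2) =(1 5 3)(2 7 9 13 10)(12 16) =[0, 5, 7, 1, 4, 3, 6, 9, 8, 13, 2, 11, 16, 10, 14, 15, 12]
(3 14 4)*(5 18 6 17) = (3 14 4)(5 18 6 17) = [0, 1, 2, 14, 3, 18, 17, 7, 8, 9, 10, 11, 12, 13, 4, 15, 16, 5, 6]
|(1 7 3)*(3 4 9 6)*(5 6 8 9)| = |(1 7 4 5 6 3)(8 9)| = 6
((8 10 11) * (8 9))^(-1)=((8 10 11 9))^(-1)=(8 9 11 10)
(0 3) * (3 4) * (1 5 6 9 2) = (0 4 3)(1 5 6 9 2) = [4, 5, 1, 0, 3, 6, 9, 7, 8, 2]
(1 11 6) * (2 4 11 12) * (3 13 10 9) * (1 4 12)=(2 12)(3 13 10 9)(4 11 6)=[0, 1, 12, 13, 11, 5, 4, 7, 8, 3, 9, 6, 2, 10]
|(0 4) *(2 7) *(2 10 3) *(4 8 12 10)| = 8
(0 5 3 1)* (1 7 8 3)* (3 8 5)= [3, 0, 2, 7, 4, 1, 6, 5, 8]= (8)(0 3 7 5 1)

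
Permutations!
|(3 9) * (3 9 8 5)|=|(9)(3 8 5)|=3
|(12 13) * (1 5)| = 2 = |(1 5)(12 13)|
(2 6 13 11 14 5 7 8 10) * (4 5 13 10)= (2 6 10)(4 5 7 8)(11 14 13)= [0, 1, 6, 3, 5, 7, 10, 8, 4, 9, 2, 14, 12, 11, 13]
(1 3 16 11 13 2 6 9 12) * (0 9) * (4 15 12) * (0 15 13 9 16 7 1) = (0 16 11 9 4 13 2 6 15 12)(1 3 7) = [16, 3, 6, 7, 13, 5, 15, 1, 8, 4, 10, 9, 0, 2, 14, 12, 11]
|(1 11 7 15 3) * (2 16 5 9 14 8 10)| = 35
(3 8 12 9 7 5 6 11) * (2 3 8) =(2 3)(5 6 11 8 12 9 7) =[0, 1, 3, 2, 4, 6, 11, 5, 12, 7, 10, 8, 9]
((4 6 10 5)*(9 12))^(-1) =((4 6 10 5)(9 12))^(-1) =(4 5 10 6)(9 12)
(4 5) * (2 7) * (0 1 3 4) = [1, 3, 7, 4, 5, 0, 6, 2] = (0 1 3 4 5)(2 7)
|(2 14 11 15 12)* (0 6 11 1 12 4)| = 20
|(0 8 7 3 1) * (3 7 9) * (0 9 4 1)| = 6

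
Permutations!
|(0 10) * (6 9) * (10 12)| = |(0 12 10)(6 9)| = 6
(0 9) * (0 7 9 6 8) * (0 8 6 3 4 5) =(0 3 4 5)(7 9) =[3, 1, 2, 4, 5, 0, 6, 9, 8, 7]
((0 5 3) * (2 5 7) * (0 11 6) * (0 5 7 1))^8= (11)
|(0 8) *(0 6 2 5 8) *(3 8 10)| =|(2 5 10 3 8 6)| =6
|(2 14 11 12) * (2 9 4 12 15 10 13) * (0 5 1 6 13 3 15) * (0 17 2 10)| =24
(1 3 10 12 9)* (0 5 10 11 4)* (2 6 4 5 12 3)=(0 12 9 1 2 6 4)(3 11 5 10)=[12, 2, 6, 11, 0, 10, 4, 7, 8, 1, 3, 5, 9]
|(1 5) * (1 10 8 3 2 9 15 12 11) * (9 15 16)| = 18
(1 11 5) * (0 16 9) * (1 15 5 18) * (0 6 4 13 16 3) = (0 3)(1 11 18)(4 13 16 9 6)(5 15) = [3, 11, 2, 0, 13, 15, 4, 7, 8, 6, 10, 18, 12, 16, 14, 5, 9, 17, 1]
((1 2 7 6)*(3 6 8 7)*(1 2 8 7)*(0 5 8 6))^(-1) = ((0 5 8 1 6 2 3))^(-1) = (0 3 2 6 1 8 5)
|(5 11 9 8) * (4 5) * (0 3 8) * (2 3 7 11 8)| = |(0 7 11 9)(2 3)(4 5 8)| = 12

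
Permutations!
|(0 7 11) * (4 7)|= 4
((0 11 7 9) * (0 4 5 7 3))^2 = (0 3 11)(4 7)(5 9)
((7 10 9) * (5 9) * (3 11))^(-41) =((3 11)(5 9 7 10))^(-41) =(3 11)(5 10 7 9)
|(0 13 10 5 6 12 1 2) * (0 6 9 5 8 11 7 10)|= 4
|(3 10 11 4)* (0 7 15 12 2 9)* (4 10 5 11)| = |(0 7 15 12 2 9)(3 5 11 10 4)| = 30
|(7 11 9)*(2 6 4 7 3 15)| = |(2 6 4 7 11 9 3 15)| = 8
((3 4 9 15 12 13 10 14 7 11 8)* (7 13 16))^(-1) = ((3 4 9 15 12 16 7 11 8)(10 14 13))^(-1) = (3 8 11 7 16 12 15 9 4)(10 13 14)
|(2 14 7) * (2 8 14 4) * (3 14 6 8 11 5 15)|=6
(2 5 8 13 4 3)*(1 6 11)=(1 6 11)(2 5 8 13 4 3)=[0, 6, 5, 2, 3, 8, 11, 7, 13, 9, 10, 1, 12, 4]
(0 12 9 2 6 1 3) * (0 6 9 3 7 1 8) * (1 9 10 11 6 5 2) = [12, 7, 10, 5, 4, 2, 8, 9, 0, 1, 11, 6, 3] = (0 12 3 5 2 10 11 6 8)(1 7 9)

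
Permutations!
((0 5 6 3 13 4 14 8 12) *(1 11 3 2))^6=(0 3)(1 8)(2 14)(4 6)(5 13)(11 12)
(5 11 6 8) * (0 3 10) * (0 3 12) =[12, 1, 2, 10, 4, 11, 8, 7, 5, 9, 3, 6, 0] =(0 12)(3 10)(5 11 6 8)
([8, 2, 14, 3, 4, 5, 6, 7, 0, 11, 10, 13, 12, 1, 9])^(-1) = (0 8)(1 13 11 9 14 2)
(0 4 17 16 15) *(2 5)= [4, 1, 5, 3, 17, 2, 6, 7, 8, 9, 10, 11, 12, 13, 14, 0, 15, 16]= (0 4 17 16 15)(2 5)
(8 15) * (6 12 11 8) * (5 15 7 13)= (5 15 6 12 11 8 7 13)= [0, 1, 2, 3, 4, 15, 12, 13, 7, 9, 10, 8, 11, 5, 14, 6]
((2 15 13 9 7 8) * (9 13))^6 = ((2 15 9 7 8))^6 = (2 15 9 7 8)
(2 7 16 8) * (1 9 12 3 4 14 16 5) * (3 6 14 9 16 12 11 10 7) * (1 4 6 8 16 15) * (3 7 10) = [0, 15, 7, 6, 9, 4, 14, 5, 2, 11, 10, 3, 8, 13, 12, 1, 16] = (16)(1 15)(2 7 5 4 9 11 3 6 14 12 8)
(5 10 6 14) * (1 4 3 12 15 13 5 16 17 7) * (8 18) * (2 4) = (1 2 4 3 12 15 13 5 10 6 14 16 17 7)(8 18) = [0, 2, 4, 12, 3, 10, 14, 1, 18, 9, 6, 11, 15, 5, 16, 13, 17, 7, 8]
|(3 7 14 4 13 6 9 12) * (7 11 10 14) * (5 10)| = 10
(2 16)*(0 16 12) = (0 16 2 12) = [16, 1, 12, 3, 4, 5, 6, 7, 8, 9, 10, 11, 0, 13, 14, 15, 2]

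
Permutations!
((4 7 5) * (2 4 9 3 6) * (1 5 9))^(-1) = ((1 5)(2 4 7 9 3 6))^(-1) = (1 5)(2 6 3 9 7 4)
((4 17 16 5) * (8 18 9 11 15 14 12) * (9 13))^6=((4 17 16 5)(8 18 13 9 11 15 14 12))^6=(4 16)(5 17)(8 14 11 13)(9 18 12 15)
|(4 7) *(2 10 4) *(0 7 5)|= 6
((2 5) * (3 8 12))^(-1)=((2 5)(3 8 12))^(-1)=(2 5)(3 12 8)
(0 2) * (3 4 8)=(0 2)(3 4 8)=[2, 1, 0, 4, 8, 5, 6, 7, 3]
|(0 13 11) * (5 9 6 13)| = |(0 5 9 6 13 11)| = 6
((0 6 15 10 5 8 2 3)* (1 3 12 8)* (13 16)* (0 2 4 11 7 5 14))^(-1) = (0 14 10 15 6)(1 5 7 11 4 8 12 2 3)(13 16)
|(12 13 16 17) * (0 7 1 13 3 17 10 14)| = |(0 7 1 13 16 10 14)(3 17 12)| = 21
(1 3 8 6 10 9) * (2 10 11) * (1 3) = (2 10 9 3 8 6 11) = [0, 1, 10, 8, 4, 5, 11, 7, 6, 3, 9, 2]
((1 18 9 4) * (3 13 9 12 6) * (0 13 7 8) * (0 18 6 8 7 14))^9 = (18)(0 13 9 4 1 6 3 14)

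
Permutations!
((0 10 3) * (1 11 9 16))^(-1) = ((0 10 3)(1 11 9 16))^(-1) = (0 3 10)(1 16 9 11)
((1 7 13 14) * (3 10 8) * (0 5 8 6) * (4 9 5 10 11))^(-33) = ((0 10 6)(1 7 13 14)(3 11 4 9 5 8))^(-33) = (1 14 13 7)(3 9)(4 8)(5 11)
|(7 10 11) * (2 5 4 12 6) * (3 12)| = 6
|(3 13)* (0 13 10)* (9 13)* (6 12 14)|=|(0 9 13 3 10)(6 12 14)|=15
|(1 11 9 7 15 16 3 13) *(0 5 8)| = 24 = |(0 5 8)(1 11 9 7 15 16 3 13)|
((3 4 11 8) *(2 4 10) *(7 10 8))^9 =(2 10 7 11 4)(3 8)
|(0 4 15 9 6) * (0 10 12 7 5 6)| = |(0 4 15 9)(5 6 10 12 7)| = 20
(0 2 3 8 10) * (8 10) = (0 2 3 10) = [2, 1, 3, 10, 4, 5, 6, 7, 8, 9, 0]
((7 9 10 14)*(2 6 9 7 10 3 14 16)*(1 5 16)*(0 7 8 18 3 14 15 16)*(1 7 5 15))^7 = (0 5)(1 10 16 8 6 3 14 15 7 2 18 9)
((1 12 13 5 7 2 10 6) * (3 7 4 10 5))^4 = (1 7 10 13 5)(2 6 3 4 12)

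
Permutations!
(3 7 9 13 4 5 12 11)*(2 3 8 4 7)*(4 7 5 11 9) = (2 3)(4 11 8 7)(5 12 9 13) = [0, 1, 3, 2, 11, 12, 6, 4, 7, 13, 10, 8, 9, 5]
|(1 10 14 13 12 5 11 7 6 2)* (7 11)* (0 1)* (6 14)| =|(0 1 10 6 2)(5 7 14 13 12)| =5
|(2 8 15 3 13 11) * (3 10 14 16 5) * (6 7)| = 10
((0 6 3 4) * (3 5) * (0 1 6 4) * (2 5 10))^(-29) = ((0 4 1 6 10 2 5 3))^(-29) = (0 6 5 4 10 3 1 2)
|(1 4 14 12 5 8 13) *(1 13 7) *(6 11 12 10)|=|(1 4 14 10 6 11 12 5 8 7)|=10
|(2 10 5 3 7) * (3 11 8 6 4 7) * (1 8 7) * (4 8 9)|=|(1 9 4)(2 10 5 11 7)(6 8)|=30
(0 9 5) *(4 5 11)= (0 9 11 4 5)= [9, 1, 2, 3, 5, 0, 6, 7, 8, 11, 10, 4]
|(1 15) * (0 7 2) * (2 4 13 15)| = |(0 7 4 13 15 1 2)| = 7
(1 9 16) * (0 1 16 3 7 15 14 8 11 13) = (16)(0 1 9 3 7 15 14 8 11 13) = [1, 9, 2, 7, 4, 5, 6, 15, 11, 3, 10, 13, 12, 0, 8, 14, 16]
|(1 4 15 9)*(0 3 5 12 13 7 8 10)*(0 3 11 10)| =|(0 11 10 3 5 12 13 7 8)(1 4 15 9)| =36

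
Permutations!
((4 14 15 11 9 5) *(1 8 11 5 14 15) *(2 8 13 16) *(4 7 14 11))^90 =(16)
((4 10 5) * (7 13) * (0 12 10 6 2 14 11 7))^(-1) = ((0 12 10 5 4 6 2 14 11 7 13))^(-1) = (0 13 7 11 14 2 6 4 5 10 12)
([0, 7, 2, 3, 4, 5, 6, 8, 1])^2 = [0, 8, 2, 3, 4, 5, 6, 1, 7]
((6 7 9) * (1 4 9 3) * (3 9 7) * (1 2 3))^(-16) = (1 6 9 7 4) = ((1 4 7 9 6)(2 3))^(-16)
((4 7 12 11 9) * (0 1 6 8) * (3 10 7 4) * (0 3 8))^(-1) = (0 6 1)(3 8 9 11 12 7 10)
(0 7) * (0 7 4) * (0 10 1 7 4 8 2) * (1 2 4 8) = (0 1 7 8 4 10 2) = [1, 7, 0, 3, 10, 5, 6, 8, 4, 9, 2]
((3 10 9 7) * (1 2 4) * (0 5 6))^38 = ((0 5 6)(1 2 4)(3 10 9 7))^38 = (0 6 5)(1 4 2)(3 9)(7 10)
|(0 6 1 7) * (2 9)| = |(0 6 1 7)(2 9)| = 4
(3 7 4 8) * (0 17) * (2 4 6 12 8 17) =[2, 1, 4, 7, 17, 5, 12, 6, 3, 9, 10, 11, 8, 13, 14, 15, 16, 0] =(0 2 4 17)(3 7 6 12 8)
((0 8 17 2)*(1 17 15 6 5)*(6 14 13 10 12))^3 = (0 14 12 1)(2 15 10 5)(6 17 8 13)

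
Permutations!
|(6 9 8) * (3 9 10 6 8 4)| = 6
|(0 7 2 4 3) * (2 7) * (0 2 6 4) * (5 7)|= 10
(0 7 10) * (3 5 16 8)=(0 7 10)(3 5 16 8)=[7, 1, 2, 5, 4, 16, 6, 10, 3, 9, 0, 11, 12, 13, 14, 15, 8]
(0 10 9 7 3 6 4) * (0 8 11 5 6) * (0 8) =(0 10 9 7 3 8 11 5 6 4) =[10, 1, 2, 8, 0, 6, 4, 3, 11, 7, 9, 5]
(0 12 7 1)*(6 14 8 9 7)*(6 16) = (0 12 16 6 14 8 9 7 1) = [12, 0, 2, 3, 4, 5, 14, 1, 9, 7, 10, 11, 16, 13, 8, 15, 6]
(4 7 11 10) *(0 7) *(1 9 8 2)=[7, 9, 1, 3, 0, 5, 6, 11, 2, 8, 4, 10]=(0 7 11 10 4)(1 9 8 2)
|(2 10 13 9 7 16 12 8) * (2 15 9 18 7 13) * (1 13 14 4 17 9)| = 8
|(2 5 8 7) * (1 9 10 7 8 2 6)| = |(1 9 10 7 6)(2 5)| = 10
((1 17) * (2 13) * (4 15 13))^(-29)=(1 17)(2 13 15 4)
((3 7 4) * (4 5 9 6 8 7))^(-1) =(3 4)(5 7 8 6 9)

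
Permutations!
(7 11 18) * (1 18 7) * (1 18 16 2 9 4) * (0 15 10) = (18)(0 15 10)(1 16 2 9 4)(7 11) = [15, 16, 9, 3, 1, 5, 6, 11, 8, 4, 0, 7, 12, 13, 14, 10, 2, 17, 18]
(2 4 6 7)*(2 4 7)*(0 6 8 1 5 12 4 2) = (0 6)(1 5 12 4 8)(2 7) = [6, 5, 7, 3, 8, 12, 0, 2, 1, 9, 10, 11, 4]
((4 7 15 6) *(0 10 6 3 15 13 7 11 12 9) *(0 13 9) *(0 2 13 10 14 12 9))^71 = (0 7 13 2 12 14)(3 15)(4 11 9 10 6)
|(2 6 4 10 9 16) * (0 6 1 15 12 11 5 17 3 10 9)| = 14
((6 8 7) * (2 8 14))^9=((2 8 7 6 14))^9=(2 14 6 7 8)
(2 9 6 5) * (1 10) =[0, 10, 9, 3, 4, 2, 5, 7, 8, 6, 1] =(1 10)(2 9 6 5)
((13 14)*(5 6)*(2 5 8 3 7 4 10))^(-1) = (2 10 4 7 3 8 6 5)(13 14)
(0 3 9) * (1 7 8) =(0 3 9)(1 7 8) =[3, 7, 2, 9, 4, 5, 6, 8, 1, 0]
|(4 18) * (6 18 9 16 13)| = |(4 9 16 13 6 18)| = 6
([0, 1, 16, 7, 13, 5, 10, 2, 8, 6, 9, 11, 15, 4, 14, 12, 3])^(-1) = (2 7 3 16)(4 13)(6 9 10)(12 15)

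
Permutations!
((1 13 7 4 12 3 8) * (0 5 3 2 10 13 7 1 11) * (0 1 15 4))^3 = ((0 5 3 8 11 1 7)(2 10 13 15 4 12))^3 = (0 8 7 3 1 5 11)(2 15)(4 10)(12 13)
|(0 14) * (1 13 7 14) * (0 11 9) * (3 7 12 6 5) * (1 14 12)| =|(0 14 11 9)(1 13)(3 7 12 6 5)| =20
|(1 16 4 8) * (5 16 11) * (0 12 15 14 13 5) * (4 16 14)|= 21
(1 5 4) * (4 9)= [0, 5, 2, 3, 1, 9, 6, 7, 8, 4]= (1 5 9 4)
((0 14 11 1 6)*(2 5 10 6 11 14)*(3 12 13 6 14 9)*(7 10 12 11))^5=((0 2 5 12 13 6)(1 7 10 14 9 3 11))^5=(0 6 13 12 5 2)(1 3 14 7 11 9 10)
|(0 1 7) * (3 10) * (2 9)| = 6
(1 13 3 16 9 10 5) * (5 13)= [0, 5, 2, 16, 4, 1, 6, 7, 8, 10, 13, 11, 12, 3, 14, 15, 9]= (1 5)(3 16 9 10 13)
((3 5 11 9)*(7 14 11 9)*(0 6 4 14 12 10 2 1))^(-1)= ((0 6 4 14 11 7 12 10 2 1)(3 5 9))^(-1)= (0 1 2 10 12 7 11 14 4 6)(3 9 5)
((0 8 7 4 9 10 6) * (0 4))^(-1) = (0 7 8)(4 6 10 9)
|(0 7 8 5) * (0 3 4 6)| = |(0 7 8 5 3 4 6)| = 7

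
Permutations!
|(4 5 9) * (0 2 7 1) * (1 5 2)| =10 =|(0 1)(2 7 5 9 4)|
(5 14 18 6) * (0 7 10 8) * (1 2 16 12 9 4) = (0 7 10 8)(1 2 16 12 9 4)(5 14 18 6) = [7, 2, 16, 3, 1, 14, 5, 10, 0, 4, 8, 11, 9, 13, 18, 15, 12, 17, 6]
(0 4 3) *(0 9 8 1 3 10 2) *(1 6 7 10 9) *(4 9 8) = (0 9 4 8 6 7 10 2)(1 3) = [9, 3, 0, 1, 8, 5, 7, 10, 6, 4, 2]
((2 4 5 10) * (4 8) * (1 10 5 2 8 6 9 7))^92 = (1 2)(4 7)(6 10)(8 9)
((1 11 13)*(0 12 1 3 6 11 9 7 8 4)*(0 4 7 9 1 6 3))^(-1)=(0 13 11 6 12)(7 8)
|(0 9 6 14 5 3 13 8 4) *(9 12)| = |(0 12 9 6 14 5 3 13 8 4)| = 10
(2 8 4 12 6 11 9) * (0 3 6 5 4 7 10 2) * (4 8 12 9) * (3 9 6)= (0 9)(2 12 5 8 7 10)(4 6 11)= [9, 1, 12, 3, 6, 8, 11, 10, 7, 0, 2, 4, 5]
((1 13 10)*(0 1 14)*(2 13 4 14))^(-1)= ((0 1 4 14)(2 13 10))^(-1)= (0 14 4 1)(2 10 13)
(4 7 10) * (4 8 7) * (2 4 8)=(2 4 8 7 10)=[0, 1, 4, 3, 8, 5, 6, 10, 7, 9, 2]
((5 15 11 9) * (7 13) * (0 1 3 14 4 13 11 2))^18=(0 7)(1 11)(2 13)(3 9)(4 15)(5 14)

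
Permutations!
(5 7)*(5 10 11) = (5 7 10 11) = [0, 1, 2, 3, 4, 7, 6, 10, 8, 9, 11, 5]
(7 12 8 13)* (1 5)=(1 5)(7 12 8 13)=[0, 5, 2, 3, 4, 1, 6, 12, 13, 9, 10, 11, 8, 7]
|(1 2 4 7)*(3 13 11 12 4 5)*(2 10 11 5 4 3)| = |(1 10 11 12 3 13 5 2 4 7)| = 10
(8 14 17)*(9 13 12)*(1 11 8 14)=[0, 11, 2, 3, 4, 5, 6, 7, 1, 13, 10, 8, 9, 12, 17, 15, 16, 14]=(1 11 8)(9 13 12)(14 17)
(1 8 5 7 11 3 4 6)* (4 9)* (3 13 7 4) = [0, 8, 2, 9, 6, 4, 1, 11, 5, 3, 10, 13, 12, 7] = (1 8 5 4 6)(3 9)(7 11 13)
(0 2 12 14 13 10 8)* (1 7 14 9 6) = [2, 7, 12, 3, 4, 5, 1, 14, 0, 6, 8, 11, 9, 10, 13] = (0 2 12 9 6 1 7 14 13 10 8)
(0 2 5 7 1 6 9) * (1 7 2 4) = [4, 6, 5, 3, 1, 2, 9, 7, 8, 0] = (0 4 1 6 9)(2 5)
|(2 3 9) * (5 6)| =|(2 3 9)(5 6)| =6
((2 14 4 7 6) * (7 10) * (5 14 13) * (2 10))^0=(14)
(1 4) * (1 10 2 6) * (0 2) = (0 2 6 1 4 10) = [2, 4, 6, 3, 10, 5, 1, 7, 8, 9, 0]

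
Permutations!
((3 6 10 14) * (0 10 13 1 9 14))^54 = (14) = ((0 10)(1 9 14 3 6 13))^54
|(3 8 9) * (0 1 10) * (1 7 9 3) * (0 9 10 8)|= |(0 7 10 9 1 8 3)|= 7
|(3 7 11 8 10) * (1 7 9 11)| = |(1 7)(3 9 11 8 10)| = 10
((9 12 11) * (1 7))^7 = (1 7)(9 12 11)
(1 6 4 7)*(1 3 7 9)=(1 6 4 9)(3 7)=[0, 6, 2, 7, 9, 5, 4, 3, 8, 1]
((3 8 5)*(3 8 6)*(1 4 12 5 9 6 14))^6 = (1 6 5)(3 8 4)(9 12 14)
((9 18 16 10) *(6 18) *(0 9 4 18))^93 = ((0 9 6)(4 18 16 10))^93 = (4 18 16 10)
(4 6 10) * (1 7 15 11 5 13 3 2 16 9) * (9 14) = (1 7 15 11 5 13 3 2 16 14 9)(4 6 10) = [0, 7, 16, 2, 6, 13, 10, 15, 8, 1, 4, 5, 12, 3, 9, 11, 14]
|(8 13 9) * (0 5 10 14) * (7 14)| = 15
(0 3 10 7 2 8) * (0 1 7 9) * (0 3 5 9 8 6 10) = [5, 7, 6, 0, 4, 9, 10, 2, 1, 3, 8] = (0 5 9 3)(1 7 2 6 10 8)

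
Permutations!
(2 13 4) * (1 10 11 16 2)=(1 10 11 16 2 13 4)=[0, 10, 13, 3, 1, 5, 6, 7, 8, 9, 11, 16, 12, 4, 14, 15, 2]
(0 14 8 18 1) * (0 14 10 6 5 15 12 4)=(0 10 6 5 15 12 4)(1 14 8 18)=[10, 14, 2, 3, 0, 15, 5, 7, 18, 9, 6, 11, 4, 13, 8, 12, 16, 17, 1]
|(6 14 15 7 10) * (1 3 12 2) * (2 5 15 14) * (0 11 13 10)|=12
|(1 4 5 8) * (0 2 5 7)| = |(0 2 5 8 1 4 7)| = 7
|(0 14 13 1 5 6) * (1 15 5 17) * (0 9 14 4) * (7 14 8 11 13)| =14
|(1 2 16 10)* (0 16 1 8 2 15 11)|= 8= |(0 16 10 8 2 1 15 11)|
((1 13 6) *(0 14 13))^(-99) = ((0 14 13 6 1))^(-99) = (0 14 13 6 1)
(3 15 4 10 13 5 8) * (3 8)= (3 15 4 10 13 5)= [0, 1, 2, 15, 10, 3, 6, 7, 8, 9, 13, 11, 12, 5, 14, 4]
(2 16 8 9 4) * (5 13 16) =(2 5 13 16 8 9 4) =[0, 1, 5, 3, 2, 13, 6, 7, 9, 4, 10, 11, 12, 16, 14, 15, 8]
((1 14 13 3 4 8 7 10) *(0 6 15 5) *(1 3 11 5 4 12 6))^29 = ((0 1 14 13 11 5)(3 12 6 15 4 8 7 10))^29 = (0 5 11 13 14 1)(3 8 6 10 4 12 7 15)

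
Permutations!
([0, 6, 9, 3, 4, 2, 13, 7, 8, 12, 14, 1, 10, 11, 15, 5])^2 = [0, 13, 12, 3, 4, 9, 11, 7, 8, 10, 15, 6, 14, 1, 5, 2]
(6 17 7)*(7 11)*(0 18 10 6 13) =(0 18 10 6 17 11 7 13) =[18, 1, 2, 3, 4, 5, 17, 13, 8, 9, 6, 7, 12, 0, 14, 15, 16, 11, 10]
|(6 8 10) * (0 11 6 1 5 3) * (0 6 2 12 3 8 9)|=28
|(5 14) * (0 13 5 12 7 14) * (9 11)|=|(0 13 5)(7 14 12)(9 11)|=6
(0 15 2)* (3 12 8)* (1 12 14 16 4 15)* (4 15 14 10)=(0 1 12 8 3 10 4 14 16 15 2)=[1, 12, 0, 10, 14, 5, 6, 7, 3, 9, 4, 11, 8, 13, 16, 2, 15]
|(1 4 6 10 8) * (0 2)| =|(0 2)(1 4 6 10 8)| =10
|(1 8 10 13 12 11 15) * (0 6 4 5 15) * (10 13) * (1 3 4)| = |(0 6 1 8 13 12 11)(3 4 5 15)| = 28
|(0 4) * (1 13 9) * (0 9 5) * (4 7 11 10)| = 9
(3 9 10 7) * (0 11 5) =(0 11 5)(3 9 10 7) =[11, 1, 2, 9, 4, 0, 6, 3, 8, 10, 7, 5]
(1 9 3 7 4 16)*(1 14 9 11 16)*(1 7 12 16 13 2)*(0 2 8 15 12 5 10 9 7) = [2, 11, 1, 5, 0, 10, 6, 4, 15, 3, 9, 13, 16, 8, 7, 12, 14] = (0 2 1 11 13 8 15 12 16 14 7 4)(3 5 10 9)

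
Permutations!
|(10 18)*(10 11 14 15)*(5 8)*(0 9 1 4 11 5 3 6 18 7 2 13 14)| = |(0 9 1 4 11)(2 13 14 15 10 7)(3 6 18 5 8)| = 30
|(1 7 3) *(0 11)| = 6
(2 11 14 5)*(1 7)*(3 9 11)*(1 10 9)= [0, 7, 3, 1, 4, 2, 6, 10, 8, 11, 9, 14, 12, 13, 5]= (1 7 10 9 11 14 5 2 3)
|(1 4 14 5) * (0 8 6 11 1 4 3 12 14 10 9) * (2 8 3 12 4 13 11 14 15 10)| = 15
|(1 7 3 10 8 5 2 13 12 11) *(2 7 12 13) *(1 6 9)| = |(13)(1 12 11 6 9)(3 10 8 5 7)| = 5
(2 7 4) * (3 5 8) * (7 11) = (2 11 7 4)(3 5 8) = [0, 1, 11, 5, 2, 8, 6, 4, 3, 9, 10, 7]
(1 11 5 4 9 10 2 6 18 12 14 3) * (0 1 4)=(0 1 11 5)(2 6 18 12 14 3 4 9 10)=[1, 11, 6, 4, 9, 0, 18, 7, 8, 10, 2, 5, 14, 13, 3, 15, 16, 17, 12]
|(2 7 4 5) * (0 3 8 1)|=4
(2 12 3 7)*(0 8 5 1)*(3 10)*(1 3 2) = (0 8 5 3 7 1)(2 12 10) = [8, 0, 12, 7, 4, 3, 6, 1, 5, 9, 2, 11, 10]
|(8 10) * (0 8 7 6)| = |(0 8 10 7 6)| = 5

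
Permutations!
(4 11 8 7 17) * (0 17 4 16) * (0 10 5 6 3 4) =[17, 1, 2, 4, 11, 6, 3, 0, 7, 9, 5, 8, 12, 13, 14, 15, 10, 16] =(0 17 16 10 5 6 3 4 11 8 7)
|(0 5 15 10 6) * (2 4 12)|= 15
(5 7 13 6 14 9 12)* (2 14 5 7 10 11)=(2 14 9 12 7 13 6 5 10 11)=[0, 1, 14, 3, 4, 10, 5, 13, 8, 12, 11, 2, 7, 6, 9]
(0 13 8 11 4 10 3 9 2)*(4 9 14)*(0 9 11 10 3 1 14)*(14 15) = (0 13 8 10 1 15 14 4 3)(2 9) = [13, 15, 9, 0, 3, 5, 6, 7, 10, 2, 1, 11, 12, 8, 4, 14]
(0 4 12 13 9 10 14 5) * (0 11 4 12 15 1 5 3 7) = (0 12 13 9 10 14 3 7)(1 5 11 4 15) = [12, 5, 2, 7, 15, 11, 6, 0, 8, 10, 14, 4, 13, 9, 3, 1]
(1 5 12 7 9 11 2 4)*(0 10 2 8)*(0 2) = (0 10)(1 5 12 7 9 11 8 2 4) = [10, 5, 4, 3, 1, 12, 6, 9, 2, 11, 0, 8, 7]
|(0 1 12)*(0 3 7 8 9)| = 7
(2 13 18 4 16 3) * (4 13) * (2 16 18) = (2 4 18 13)(3 16) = [0, 1, 4, 16, 18, 5, 6, 7, 8, 9, 10, 11, 12, 2, 14, 15, 3, 17, 13]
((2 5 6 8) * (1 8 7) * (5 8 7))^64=(8)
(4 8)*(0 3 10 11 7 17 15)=(0 3 10 11 7 17 15)(4 8)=[3, 1, 2, 10, 8, 5, 6, 17, 4, 9, 11, 7, 12, 13, 14, 0, 16, 15]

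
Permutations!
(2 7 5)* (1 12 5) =[0, 12, 7, 3, 4, 2, 6, 1, 8, 9, 10, 11, 5] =(1 12 5 2 7)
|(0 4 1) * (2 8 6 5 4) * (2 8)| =|(0 8 6 5 4 1)| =6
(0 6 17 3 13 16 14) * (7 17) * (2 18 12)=(0 6 7 17 3 13 16 14)(2 18 12)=[6, 1, 18, 13, 4, 5, 7, 17, 8, 9, 10, 11, 2, 16, 0, 15, 14, 3, 12]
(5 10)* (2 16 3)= (2 16 3)(5 10)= [0, 1, 16, 2, 4, 10, 6, 7, 8, 9, 5, 11, 12, 13, 14, 15, 3]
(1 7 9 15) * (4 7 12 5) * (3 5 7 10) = [0, 12, 2, 5, 10, 4, 6, 9, 8, 15, 3, 11, 7, 13, 14, 1] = (1 12 7 9 15)(3 5 4 10)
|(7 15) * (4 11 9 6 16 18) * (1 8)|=6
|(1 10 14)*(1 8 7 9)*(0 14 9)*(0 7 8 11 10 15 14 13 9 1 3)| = 20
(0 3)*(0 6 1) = (0 3 6 1) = [3, 0, 2, 6, 4, 5, 1]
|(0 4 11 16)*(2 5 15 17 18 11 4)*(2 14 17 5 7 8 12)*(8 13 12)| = 12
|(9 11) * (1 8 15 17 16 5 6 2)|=|(1 8 15 17 16 5 6 2)(9 11)|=8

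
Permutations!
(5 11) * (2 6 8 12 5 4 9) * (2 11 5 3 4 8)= (2 6)(3 4 9 11 8 12)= [0, 1, 6, 4, 9, 5, 2, 7, 12, 11, 10, 8, 3]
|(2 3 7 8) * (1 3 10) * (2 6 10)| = |(1 3 7 8 6 10)| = 6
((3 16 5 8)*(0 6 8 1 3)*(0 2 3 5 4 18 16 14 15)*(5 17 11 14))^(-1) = ((0 6 8 2 3 5 1 17 11 14 15)(4 18 16))^(-1) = (0 15 14 11 17 1 5 3 2 8 6)(4 16 18)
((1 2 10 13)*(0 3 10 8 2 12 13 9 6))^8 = (0 9 3 6 10)(1 13 12)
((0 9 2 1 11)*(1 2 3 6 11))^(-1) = (0 11 6 3 9)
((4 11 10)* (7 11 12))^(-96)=((4 12 7 11 10))^(-96)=(4 10 11 7 12)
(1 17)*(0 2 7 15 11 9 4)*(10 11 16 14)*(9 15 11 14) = [2, 17, 7, 3, 0, 5, 6, 11, 8, 4, 14, 15, 12, 13, 10, 16, 9, 1] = (0 2 7 11 15 16 9 4)(1 17)(10 14)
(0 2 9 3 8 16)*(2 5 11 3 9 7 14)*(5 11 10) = (0 11 3 8 16)(2 7 14)(5 10) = [11, 1, 7, 8, 4, 10, 6, 14, 16, 9, 5, 3, 12, 13, 2, 15, 0]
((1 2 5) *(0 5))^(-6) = (0 1)(2 5) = ((0 5 1 2))^(-6)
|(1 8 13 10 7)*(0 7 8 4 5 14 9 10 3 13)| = 18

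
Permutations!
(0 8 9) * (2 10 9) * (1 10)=(0 8 2 1 10 9)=[8, 10, 1, 3, 4, 5, 6, 7, 2, 0, 9]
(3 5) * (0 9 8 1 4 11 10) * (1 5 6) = (0 9 8 5 3 6 1 4 11 10) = [9, 4, 2, 6, 11, 3, 1, 7, 5, 8, 0, 10]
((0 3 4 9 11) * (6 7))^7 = ((0 3 4 9 11)(6 7))^7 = (0 4 11 3 9)(6 7)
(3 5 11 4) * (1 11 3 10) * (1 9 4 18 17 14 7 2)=(1 11 18 17 14 7 2)(3 5)(4 10 9)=[0, 11, 1, 5, 10, 3, 6, 2, 8, 4, 9, 18, 12, 13, 7, 15, 16, 14, 17]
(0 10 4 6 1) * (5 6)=(0 10 4 5 6 1)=[10, 0, 2, 3, 5, 6, 1, 7, 8, 9, 4]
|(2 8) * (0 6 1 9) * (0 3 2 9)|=12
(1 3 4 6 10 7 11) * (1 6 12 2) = (1 3 4 12 2)(6 10 7 11) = [0, 3, 1, 4, 12, 5, 10, 11, 8, 9, 7, 6, 2]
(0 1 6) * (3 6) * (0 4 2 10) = (0 1 3 6 4 2 10) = [1, 3, 10, 6, 2, 5, 4, 7, 8, 9, 0]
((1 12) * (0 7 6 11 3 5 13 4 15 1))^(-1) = ((0 7 6 11 3 5 13 4 15 1 12))^(-1) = (0 12 1 15 4 13 5 3 11 6 7)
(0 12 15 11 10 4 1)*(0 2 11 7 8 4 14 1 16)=[12, 2, 11, 3, 16, 5, 6, 8, 4, 9, 14, 10, 15, 13, 1, 7, 0]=(0 12 15 7 8 4 16)(1 2 11 10 14)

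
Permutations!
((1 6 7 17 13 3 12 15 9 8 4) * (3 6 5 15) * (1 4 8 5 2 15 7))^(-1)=(1 6 13 17 7 5 9 15 2)(3 12)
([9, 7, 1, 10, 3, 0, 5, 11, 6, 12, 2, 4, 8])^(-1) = [5, 2, 10, 4, 11, 6, 8, 1, 12, 0, 3, 7, 9]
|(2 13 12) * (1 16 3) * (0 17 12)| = 15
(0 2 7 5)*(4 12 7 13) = (0 2 13 4 12 7 5) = [2, 1, 13, 3, 12, 0, 6, 5, 8, 9, 10, 11, 7, 4]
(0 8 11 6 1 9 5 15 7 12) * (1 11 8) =(0 1 9 5 15 7 12)(6 11) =[1, 9, 2, 3, 4, 15, 11, 12, 8, 5, 10, 6, 0, 13, 14, 7]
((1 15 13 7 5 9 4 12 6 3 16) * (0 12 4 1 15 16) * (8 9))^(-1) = ((0 12 6 3)(1 16 15 13 7 5 8 9))^(-1) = (0 3 6 12)(1 9 8 5 7 13 15 16)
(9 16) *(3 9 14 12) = (3 9 16 14 12) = [0, 1, 2, 9, 4, 5, 6, 7, 8, 16, 10, 11, 3, 13, 12, 15, 14]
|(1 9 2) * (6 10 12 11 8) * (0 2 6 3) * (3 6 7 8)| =|(0 2 1 9 7 8 6 10 12 11 3)| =11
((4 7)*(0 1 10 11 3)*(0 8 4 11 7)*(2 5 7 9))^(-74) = (0 9 7 8 1 2 11 4 10 5 3)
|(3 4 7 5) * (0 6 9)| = 12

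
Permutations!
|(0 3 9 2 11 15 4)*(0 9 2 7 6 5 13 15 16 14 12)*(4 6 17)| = |(0 3 2 11 16 14 12)(4 9 7 17)(5 13 15 6)| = 28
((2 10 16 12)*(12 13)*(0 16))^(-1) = ((0 16 13 12 2 10))^(-1) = (0 10 2 12 13 16)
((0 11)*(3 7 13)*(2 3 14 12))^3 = (0 11)(2 13)(3 14)(7 12)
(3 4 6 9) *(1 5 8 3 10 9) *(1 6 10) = [0, 5, 2, 4, 10, 8, 6, 7, 3, 1, 9] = (1 5 8 3 4 10 9)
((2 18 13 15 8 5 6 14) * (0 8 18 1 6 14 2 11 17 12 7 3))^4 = (0 11 3 14 7 5 12 8 17)(1 6 2)(13 15 18)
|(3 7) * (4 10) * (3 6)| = 6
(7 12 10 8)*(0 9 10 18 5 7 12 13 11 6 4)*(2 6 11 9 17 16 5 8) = [17, 1, 6, 3, 0, 7, 4, 13, 12, 10, 2, 11, 18, 9, 14, 15, 5, 16, 8] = (0 17 16 5 7 13 9 10 2 6 4)(8 12 18)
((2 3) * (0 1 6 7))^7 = ((0 1 6 7)(2 3))^7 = (0 7 6 1)(2 3)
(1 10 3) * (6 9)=(1 10 3)(6 9)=[0, 10, 2, 1, 4, 5, 9, 7, 8, 6, 3]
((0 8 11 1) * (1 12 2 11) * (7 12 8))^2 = (0 12 11 1 7 2 8)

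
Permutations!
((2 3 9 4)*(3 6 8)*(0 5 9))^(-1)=((0 5 9 4 2 6 8 3))^(-1)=(0 3 8 6 2 4 9 5)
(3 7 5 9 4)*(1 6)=(1 6)(3 7 5 9 4)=[0, 6, 2, 7, 3, 9, 1, 5, 8, 4]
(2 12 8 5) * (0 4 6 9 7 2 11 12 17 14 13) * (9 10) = (0 4 6 10 9 7 2 17 14 13)(5 11 12 8) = [4, 1, 17, 3, 6, 11, 10, 2, 5, 7, 9, 12, 8, 0, 13, 15, 16, 14]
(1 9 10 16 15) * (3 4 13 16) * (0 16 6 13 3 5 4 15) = (0 16)(1 9 10 5 4 3 15)(6 13) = [16, 9, 2, 15, 3, 4, 13, 7, 8, 10, 5, 11, 12, 6, 14, 1, 0]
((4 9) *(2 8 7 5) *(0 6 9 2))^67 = (0 4 7 6 2 5 9 8)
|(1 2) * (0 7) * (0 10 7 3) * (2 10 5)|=|(0 3)(1 10 7 5 2)|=10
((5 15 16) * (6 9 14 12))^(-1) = (5 16 15)(6 12 14 9)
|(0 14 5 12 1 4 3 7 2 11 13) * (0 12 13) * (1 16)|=|(0 14 5 13 12 16 1 4 3 7 2 11)|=12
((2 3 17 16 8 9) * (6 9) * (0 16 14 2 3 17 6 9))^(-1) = (0 6 3 9 8 16)(2 14 17)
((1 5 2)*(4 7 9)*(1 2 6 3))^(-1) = ((1 5 6 3)(4 7 9))^(-1) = (1 3 6 5)(4 9 7)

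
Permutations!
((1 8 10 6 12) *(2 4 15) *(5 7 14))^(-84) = (15)(1 8 10 6 12)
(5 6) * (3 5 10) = (3 5 6 10) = [0, 1, 2, 5, 4, 6, 10, 7, 8, 9, 3]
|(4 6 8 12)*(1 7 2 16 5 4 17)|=|(1 7 2 16 5 4 6 8 12 17)|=10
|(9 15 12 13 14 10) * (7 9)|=7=|(7 9 15 12 13 14 10)|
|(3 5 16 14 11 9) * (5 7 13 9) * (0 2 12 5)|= 28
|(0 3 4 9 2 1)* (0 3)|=|(1 3 4 9 2)|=5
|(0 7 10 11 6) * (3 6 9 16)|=|(0 7 10 11 9 16 3 6)|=8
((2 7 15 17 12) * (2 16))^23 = (2 16 12 17 15 7) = ((2 7 15 17 12 16))^23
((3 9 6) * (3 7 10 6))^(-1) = (3 9)(6 10 7) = ((3 9)(6 7 10))^(-1)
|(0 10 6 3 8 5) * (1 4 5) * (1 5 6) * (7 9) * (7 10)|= 10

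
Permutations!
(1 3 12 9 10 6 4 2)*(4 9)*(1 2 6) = (1 3 12 4 6 9 10) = [0, 3, 2, 12, 6, 5, 9, 7, 8, 10, 1, 11, 4]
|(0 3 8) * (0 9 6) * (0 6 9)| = 3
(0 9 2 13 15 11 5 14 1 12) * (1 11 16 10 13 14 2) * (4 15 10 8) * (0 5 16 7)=[9, 12, 14, 3, 15, 2, 6, 0, 4, 1, 13, 16, 5, 10, 11, 7, 8]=(0 9 1 12 5 2 14 11 16 8 4 15 7)(10 13)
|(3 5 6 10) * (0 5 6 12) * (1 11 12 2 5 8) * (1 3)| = 8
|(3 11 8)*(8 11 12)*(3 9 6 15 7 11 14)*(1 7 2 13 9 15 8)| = 6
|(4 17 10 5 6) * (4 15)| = 6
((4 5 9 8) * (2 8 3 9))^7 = ((2 8 4 5)(3 9))^7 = (2 5 4 8)(3 9)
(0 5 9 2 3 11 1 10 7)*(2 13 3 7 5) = (0 2 7)(1 10 5 9 13 3 11) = [2, 10, 7, 11, 4, 9, 6, 0, 8, 13, 5, 1, 12, 3]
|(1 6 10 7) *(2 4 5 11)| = 4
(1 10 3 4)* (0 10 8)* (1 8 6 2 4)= [10, 6, 4, 1, 8, 5, 2, 7, 0, 9, 3]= (0 10 3 1 6 2 4 8)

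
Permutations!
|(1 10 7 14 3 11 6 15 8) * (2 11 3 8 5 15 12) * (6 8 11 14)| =|(1 10 7 6 12 2 14 11 8)(5 15)| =18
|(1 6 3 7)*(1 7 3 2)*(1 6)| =2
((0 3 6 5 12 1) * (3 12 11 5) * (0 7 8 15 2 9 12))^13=(1 12 9 2 15 8 7)(3 6)(5 11)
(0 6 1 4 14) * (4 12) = (0 6 1 12 4 14) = [6, 12, 2, 3, 14, 5, 1, 7, 8, 9, 10, 11, 4, 13, 0]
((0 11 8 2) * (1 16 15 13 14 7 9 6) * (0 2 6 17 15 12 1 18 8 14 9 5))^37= (0 14 5 11 7)(1 16 12)(6 18 8)(9 17 15 13)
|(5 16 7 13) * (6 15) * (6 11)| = |(5 16 7 13)(6 15 11)| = 12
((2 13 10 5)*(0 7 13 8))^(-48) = (0 7 13 10 5 2 8)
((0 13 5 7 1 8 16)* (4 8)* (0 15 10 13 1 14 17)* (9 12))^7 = ((0 1 4 8 16 15 10 13 5 7 14 17)(9 12))^7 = (0 13 4 7 16 17 10 1 5 8 14 15)(9 12)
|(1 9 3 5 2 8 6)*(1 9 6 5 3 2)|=6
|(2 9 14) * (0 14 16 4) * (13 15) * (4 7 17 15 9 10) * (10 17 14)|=|(0 10 4)(2 17 15 13 9 16 7 14)|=24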